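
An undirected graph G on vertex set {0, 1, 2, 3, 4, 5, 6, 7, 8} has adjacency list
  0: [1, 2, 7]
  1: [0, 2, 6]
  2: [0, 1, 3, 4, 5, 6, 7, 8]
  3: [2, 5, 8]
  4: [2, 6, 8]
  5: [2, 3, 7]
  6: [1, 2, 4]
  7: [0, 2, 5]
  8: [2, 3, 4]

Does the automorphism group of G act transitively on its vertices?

No

Vertex 2 is the only vertex of degree 8, so every automorphism fixes it; G is not vertex-transitive.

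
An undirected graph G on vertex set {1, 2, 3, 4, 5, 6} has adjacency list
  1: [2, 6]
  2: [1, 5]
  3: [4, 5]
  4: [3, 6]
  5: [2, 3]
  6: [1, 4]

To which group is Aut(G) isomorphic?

Every vertex has degree 2 and the graph is connected, so G is the 6-cycle C_6. C_6 has 6 rotations and 6 reflections, so Aut(C_6) ≅ D_6 of order 12.

D_6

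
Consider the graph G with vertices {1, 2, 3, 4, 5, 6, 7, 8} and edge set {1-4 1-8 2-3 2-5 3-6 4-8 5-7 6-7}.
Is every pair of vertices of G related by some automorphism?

No

G has two connected components, {2, 3, 5, 6, 7} and {1, 4, 8}; each is 2-regular, so G = C_5 ⊔ C_3. The orbit of 1 under Aut(G) is {1, 4, 8}, which does not contain 2, so G is not vertex-transitive.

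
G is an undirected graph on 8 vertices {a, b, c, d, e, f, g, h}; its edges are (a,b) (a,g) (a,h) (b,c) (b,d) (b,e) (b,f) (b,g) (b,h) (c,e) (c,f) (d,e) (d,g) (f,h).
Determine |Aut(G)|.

14

Vertex b is the unique vertex of degree 7; the remaining 7 vertices each have degree 3 and induce a cycle, so G is the wheel on 8 vertices with hub b. With the hub fixed, the remaining symmetry is that of the rim cycle C_7, giving the dihedral group D_7.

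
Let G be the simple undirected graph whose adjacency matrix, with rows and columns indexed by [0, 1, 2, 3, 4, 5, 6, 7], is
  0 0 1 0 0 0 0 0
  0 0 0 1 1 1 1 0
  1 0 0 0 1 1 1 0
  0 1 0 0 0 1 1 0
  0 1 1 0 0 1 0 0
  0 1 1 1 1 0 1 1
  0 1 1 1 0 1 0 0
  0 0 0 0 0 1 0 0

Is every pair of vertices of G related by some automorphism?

No

Vertex 5 is the only vertex of degree 6, so every automorphism fixes it; G is not vertex-transitive.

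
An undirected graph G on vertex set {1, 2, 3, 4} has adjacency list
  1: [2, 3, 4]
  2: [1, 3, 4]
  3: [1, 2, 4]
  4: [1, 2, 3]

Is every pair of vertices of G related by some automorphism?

Yes

All 4 vertices are pairwise adjacent: G = K_4. Any permutation of the 4 vertices preserves K_4, so Aut(K_4) = S_4 of order 4! = 24. This group acts transitively on the 4 vertices.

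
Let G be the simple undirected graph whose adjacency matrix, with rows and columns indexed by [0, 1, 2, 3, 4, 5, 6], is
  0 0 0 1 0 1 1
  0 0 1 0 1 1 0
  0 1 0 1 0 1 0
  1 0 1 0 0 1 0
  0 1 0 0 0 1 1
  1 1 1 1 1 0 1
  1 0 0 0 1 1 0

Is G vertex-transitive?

No

Vertex 5 is the only vertex of degree 6, so every automorphism fixes it; G is not vertex-transitive.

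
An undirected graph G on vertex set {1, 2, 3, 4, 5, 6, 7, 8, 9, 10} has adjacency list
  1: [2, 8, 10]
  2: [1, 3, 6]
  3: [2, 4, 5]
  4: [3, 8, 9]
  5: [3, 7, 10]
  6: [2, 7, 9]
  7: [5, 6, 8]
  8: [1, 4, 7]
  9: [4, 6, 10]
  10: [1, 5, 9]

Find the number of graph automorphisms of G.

120

G is 3-regular on 10 vertices with no triangles and no 4-cycles (girth 5): this is the Petersen graph. It is a classical fact that the Petersen graph has automorphism group S_5 (order 120), arising from its description as the Kneser graph K(5,2).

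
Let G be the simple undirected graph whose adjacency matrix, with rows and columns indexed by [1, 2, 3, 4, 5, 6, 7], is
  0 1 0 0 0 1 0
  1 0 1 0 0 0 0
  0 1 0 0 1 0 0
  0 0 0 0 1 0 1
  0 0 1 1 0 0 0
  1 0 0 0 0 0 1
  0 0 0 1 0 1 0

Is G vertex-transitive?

Yes

Every vertex has degree 2 and the graph is connected, so G is the 7-cycle C_7. The automorphisms of the 7-cycle are exactly the symmetries of a regular 7-gon: the dihedral group D_7, |D_7| = 14. This group acts transitively on the 7 vertices.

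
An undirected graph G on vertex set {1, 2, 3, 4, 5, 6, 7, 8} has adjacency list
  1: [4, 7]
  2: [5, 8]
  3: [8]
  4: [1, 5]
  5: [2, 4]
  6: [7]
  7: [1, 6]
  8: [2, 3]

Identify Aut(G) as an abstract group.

The degree sequence is [2, 2, 1, 2, 2, 1, 2, 2]; the two degree-1 vertices 3 and 6 are the ends of a path, so G = P_8. The only nontrivial automorphism of a path is the end-to-end reflection, so Aut(G) ≅ Z_2.

Z_2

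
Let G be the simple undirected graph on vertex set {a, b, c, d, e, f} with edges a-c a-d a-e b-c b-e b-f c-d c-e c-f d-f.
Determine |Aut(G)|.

10

Vertex c is the unique vertex of degree 5; the remaining 5 vertices each have degree 3 and induce a cycle, so G is the wheel on 6 vertices with hub c. Every automorphism fixes the hub and acts on the rim 5-cycle, so Aut(G) ≅ Aut(C_5) = D_5 of order 10.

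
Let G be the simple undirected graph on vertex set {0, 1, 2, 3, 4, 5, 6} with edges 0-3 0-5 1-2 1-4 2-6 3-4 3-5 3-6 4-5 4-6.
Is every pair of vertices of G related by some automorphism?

No

Automorphisms preserve degree, but G has vertices of degree 2 and vertices of degree 4; no automorphism maps one to the other, so G is not vertex-transitive.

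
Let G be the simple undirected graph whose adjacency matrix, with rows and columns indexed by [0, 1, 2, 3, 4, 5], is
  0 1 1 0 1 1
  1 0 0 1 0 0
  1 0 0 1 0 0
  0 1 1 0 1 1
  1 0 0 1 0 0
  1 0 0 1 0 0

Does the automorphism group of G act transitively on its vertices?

Automorphisms preserve degree, but G has vertices of degree 2 and vertices of degree 4; no automorphism maps one to the other, so G is not vertex-transitive.

No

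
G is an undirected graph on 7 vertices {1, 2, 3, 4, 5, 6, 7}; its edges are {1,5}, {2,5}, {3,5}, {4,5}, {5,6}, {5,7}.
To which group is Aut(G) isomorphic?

Vertex 5 has degree 6 and every other vertex has degree 1, so G is the star K_{1,6} with centre 5. Any automorphism fixes the centre and permutes the 6 leaves freely, so Aut(G) ≅ S_6 of order 6! = 720.

the symmetric group on 6 letters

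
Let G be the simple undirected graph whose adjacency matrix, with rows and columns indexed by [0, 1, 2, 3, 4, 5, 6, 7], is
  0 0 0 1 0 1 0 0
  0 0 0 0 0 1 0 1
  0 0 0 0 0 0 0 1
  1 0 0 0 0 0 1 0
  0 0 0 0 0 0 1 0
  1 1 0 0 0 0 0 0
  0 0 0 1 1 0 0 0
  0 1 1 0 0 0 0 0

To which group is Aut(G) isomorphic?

The degree sequence is [2, 2, 1, 2, 1, 2, 2, 2]; the two degree-1 vertices 2 and 4 are the ends of a path, so G = P_8. A path has exactly one nontrivial symmetry — reversal — giving Aut(G) of order 2.

C_2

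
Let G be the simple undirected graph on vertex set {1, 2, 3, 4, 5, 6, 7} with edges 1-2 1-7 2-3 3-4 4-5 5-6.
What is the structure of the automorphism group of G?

The degree sequence is [2, 2, 2, 2, 2, 1, 1]; the two degree-1 vertices 6 and 7 are the ends of a path, so G = P_7. The only nontrivial automorphism of a path is the end-to-end reflection, so Aut(G) ≅ Z_2.

Z_2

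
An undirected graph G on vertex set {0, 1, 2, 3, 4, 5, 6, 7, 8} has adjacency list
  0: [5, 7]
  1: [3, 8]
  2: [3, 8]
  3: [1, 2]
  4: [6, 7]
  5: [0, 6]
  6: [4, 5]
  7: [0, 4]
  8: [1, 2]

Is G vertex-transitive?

G has two connected components, {0, 4, 5, 6, 7} and {1, 2, 3, 8}; each is 2-regular, so G = C_5 ⊔ C_4. The orbit of 0 under Aut(G) is {0, 4, 5, 6, 7}, which does not contain 1, so G is not vertex-transitive.

No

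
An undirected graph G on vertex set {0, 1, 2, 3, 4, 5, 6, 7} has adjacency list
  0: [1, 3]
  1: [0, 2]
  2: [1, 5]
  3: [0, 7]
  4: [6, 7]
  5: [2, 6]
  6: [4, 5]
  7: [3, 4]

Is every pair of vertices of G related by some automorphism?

Yes

G is 2-regular and connected on 8 vertices, i.e. the cycle C_8. C_8 has 8 rotations and 8 reflections, so Aut(C_8) ≅ D_8 of order 16. This group acts transitively on the 8 vertices.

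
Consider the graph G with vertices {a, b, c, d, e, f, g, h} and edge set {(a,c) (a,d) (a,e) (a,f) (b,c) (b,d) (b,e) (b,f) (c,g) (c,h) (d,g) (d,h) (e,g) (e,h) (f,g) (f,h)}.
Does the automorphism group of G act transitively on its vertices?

Yes

G is 4-regular and bipartite with parts {c, d, e, f} and {a, b, g, h} (each part is independent and every cross-pair is an edge), so G = K_{4,4}. Each part can be permuted independently (S_4 × S_4) and the two equal-size parts can also be swapped, giving (S_4 × S_4) ⋊ Z_2 of order 2·(4!)² = 1152. Under this action every vertex can be carried to every other, so G is vertex-transitive.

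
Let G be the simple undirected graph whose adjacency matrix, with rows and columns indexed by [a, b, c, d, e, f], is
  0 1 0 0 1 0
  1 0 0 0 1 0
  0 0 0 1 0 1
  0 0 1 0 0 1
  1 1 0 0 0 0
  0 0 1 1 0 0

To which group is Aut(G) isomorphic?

(D_3 × D_3) ⋊ Z_2

G has two connected components, {c, d, f} and {a, b, e}; each is 2-regular, so G = C_3 ⊔ C_3. With two isomorphic components, Aut(G) = Aut(C_3) ≀ S_2 = (D_3 × D_3) ⋊ Z_2: permute each cycle by D_3, then optionally swap the two cycles. Order 2·(2·3)² = 72.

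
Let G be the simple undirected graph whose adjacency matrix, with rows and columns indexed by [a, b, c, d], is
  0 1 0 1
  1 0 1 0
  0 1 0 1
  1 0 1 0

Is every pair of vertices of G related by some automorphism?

G is 2-regular and bipartite on 2^2 = 4 vertices with girth 4; it is the hypercube graph Q_2. The symmetry group of the 2-cube is the hyperoctahedral group B_2 = Z_2 ≀ S_2, of order 2^2·2! = 8. Under this action every vertex can be carried to every other, so G is vertex-transitive.

Yes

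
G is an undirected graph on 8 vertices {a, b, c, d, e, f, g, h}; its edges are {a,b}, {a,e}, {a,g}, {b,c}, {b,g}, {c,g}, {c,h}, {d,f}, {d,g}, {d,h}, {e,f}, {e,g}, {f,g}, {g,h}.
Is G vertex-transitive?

Vertex g is the only vertex of degree 7, so every automorphism fixes it; G is not vertex-transitive.

No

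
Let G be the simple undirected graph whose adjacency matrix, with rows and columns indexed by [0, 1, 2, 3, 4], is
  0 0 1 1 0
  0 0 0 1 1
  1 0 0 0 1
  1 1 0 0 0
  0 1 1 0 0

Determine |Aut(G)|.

G is 2-regular and connected on 5 vertices, i.e. the cycle C_5. C_5 has 5 rotations and 5 reflections, so Aut(C_5) ≅ D_5 of order 10.

10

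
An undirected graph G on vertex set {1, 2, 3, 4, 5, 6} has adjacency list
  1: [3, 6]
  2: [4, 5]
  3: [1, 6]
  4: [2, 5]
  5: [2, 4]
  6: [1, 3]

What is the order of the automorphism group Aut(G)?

72

G has two connected components, {2, 4, 5} and {1, 3, 6}; each is 2-regular, so G = C_3 ⊔ C_3. With two isomorphic components, Aut(G) = Aut(C_3) ≀ S_2 = (D_3 × D_3) ⋊ Z_2: permute each cycle by D_3, then optionally swap the two cycles. Order 2·(2·3)² = 72.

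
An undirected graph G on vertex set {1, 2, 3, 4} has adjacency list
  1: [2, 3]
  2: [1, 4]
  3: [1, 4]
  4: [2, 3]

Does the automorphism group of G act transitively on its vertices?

G is 2-regular and bipartite on 2^2 = 4 vertices with girth 4; it is the hypercube graph Q_2. Aut(Q_2) consists of the signed permutations of the 2 coordinate axes: 2! permutations times 2^2 sign flips, so |Aut| = 2^2·2! = 8. This group acts transitively on the 4 vertices.

Yes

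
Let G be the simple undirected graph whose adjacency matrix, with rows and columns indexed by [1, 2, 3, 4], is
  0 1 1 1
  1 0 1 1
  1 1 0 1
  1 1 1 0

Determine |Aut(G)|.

Every vertex has degree 3, so G is the complete graph K_4. Any permutation of the 4 vertices preserves K_4, so Aut(K_4) = S_4 of order 4! = 24.

24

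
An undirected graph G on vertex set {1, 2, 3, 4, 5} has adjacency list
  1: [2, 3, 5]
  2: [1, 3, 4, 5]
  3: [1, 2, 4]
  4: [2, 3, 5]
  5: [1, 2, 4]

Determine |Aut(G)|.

8

Vertex 2 is the unique vertex of degree 4; the remaining 4 vertices each have degree 3 and induce a cycle, so G is the wheel on 5 vertices with hub 2. With the hub fixed, the remaining symmetry is that of the rim cycle C_4, giving the dihedral group D_4.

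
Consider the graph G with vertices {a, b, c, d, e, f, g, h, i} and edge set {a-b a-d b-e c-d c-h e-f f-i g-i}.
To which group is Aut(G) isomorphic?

C_2

The degree sequence is [2, 2, 2, 2, 2, 2, 1, 1, 2]; the two degree-1 vertices g and h are the ends of a path, so G = P_9. The only nontrivial automorphism of a path is the end-to-end reflection, so Aut(G) ≅ Z_2.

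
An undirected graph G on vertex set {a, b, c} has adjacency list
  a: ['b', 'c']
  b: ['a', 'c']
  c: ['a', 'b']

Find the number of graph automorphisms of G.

All 3 vertices are pairwise adjacent: G = K_3. Every bijection on the vertex set is an automorphism of K_3; hence Aut(K_3) ≅ S_3, order 6.

6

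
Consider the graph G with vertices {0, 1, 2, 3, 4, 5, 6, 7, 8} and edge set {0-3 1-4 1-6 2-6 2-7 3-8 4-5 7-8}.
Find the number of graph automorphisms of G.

The degree sequence is [1, 2, 2, 2, 2, 1, 2, 2, 2]; the two degree-1 vertices 0 and 5 are the ends of a path, so G = P_9. A path has exactly one nontrivial symmetry — reversal — giving Aut(G) of order 2.

2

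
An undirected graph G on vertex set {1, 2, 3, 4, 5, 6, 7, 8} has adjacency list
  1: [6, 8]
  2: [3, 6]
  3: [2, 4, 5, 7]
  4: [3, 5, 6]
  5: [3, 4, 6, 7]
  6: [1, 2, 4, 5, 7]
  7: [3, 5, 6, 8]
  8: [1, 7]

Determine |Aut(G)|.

Degrees alone do not determine every vertex (e.g. 1 and 2 both have degree 2), but their neighbour-degree multisets differ: N(1) has degrees [2, 5] while N(2) has degrees [4, 5]. Repeating this refinement separates all vertices, so the only automorphism is the identity.

1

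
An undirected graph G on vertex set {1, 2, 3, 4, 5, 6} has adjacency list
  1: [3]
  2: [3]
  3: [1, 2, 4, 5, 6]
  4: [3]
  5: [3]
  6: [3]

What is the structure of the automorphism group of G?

Vertex 3 has degree 5 and every other vertex has degree 1, so G is the star K_{1,5} with centre 3. The 5 leaves are pairwise interchangeable while the centre is fixed, giving Aut(G) = S_5.

S_5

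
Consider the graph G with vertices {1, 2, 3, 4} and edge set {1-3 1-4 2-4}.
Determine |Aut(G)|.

The degree sequence is [2, 1, 1, 2]; the two degree-1 vertices 2 and 3 are the ends of a path, so G = P_4. A path has exactly one nontrivial symmetry — reversal — giving Aut(G) of order 2.

2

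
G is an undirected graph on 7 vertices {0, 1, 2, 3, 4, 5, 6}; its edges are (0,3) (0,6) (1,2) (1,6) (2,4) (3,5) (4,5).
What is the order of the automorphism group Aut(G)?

G is 2-regular and connected on 7 vertices, i.e. the cycle C_7. C_7 has 7 rotations and 7 reflections, so Aut(C_7) ≅ D_7 of order 14.

14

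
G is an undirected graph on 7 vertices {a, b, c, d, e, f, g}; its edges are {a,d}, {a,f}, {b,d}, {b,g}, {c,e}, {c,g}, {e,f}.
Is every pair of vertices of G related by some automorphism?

Yes

Every vertex has degree 2 and the graph is connected, so G is the 7-cycle C_7. The automorphisms of the 7-cycle are exactly the symmetries of a regular 7-gon: the dihedral group D_7, |D_7| = 14. This group acts transitively on the 7 vertices.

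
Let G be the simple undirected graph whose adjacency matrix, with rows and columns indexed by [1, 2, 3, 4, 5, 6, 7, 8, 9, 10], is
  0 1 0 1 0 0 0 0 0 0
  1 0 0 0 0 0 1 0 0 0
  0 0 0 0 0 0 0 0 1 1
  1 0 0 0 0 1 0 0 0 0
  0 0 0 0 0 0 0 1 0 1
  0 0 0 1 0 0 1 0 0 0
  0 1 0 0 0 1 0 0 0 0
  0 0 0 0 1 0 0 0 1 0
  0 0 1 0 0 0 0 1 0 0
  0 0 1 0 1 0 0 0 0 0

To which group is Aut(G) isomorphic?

G has two connected components, {3, 5, 8, 9, 10} and {1, 2, 4, 6, 7}; each is 2-regular, so G = C_5 ⊔ C_5. Aut of a disjoint union of two copies of C_5 is the wreath product D_5 ≀ Z_2, of order 2·10² = 200.

(D_5 × D_5) ⋊ Z_2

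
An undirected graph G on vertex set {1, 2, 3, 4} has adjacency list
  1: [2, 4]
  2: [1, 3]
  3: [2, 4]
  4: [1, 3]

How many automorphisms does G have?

8

G is 2-regular and bipartite on 2^2 = 4 vertices with girth 4; it is the hypercube graph Q_2. The symmetry group of the 2-cube is the hyperoctahedral group B_2 = Z_2 ≀ S_2, of order 2^2·2! = 8.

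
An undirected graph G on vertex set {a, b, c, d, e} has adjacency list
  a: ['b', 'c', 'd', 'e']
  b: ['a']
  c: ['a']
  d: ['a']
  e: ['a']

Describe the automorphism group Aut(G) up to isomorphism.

the symmetric group on 4 letters

Vertex a has degree 4 and every other vertex has degree 1, so G is the star K_{1,4} with centre a. Any automorphism fixes the centre and permutes the 4 leaves freely, so Aut(G) ≅ S_4 of order 4! = 24.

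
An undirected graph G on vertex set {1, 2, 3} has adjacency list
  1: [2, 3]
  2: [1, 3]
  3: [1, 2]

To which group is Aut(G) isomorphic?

the symmetric group on 3 letters

Every vertex has degree 2, so G is the complete graph K_3. Every bijection on the vertex set is an automorphism of K_3; hence Aut(K_3) ≅ S_3, order 6.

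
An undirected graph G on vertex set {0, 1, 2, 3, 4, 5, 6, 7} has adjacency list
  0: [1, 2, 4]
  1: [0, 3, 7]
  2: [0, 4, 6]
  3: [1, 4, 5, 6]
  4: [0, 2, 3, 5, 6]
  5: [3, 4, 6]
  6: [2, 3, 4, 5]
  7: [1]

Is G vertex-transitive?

Vertex 4 is the only vertex of degree 5, so every automorphism fixes it; G is not vertex-transitive.

No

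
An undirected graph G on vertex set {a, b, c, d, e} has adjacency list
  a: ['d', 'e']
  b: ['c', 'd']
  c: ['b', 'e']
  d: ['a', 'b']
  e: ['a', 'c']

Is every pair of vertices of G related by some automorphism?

G is 2-regular and connected on 5 vertices, i.e. the cycle C_5. The automorphisms of the 5-cycle are exactly the symmetries of a regular 5-gon: the dihedral group D_5, |D_5| = 10. Under this action every vertex can be carried to every other, so G is vertex-transitive.

Yes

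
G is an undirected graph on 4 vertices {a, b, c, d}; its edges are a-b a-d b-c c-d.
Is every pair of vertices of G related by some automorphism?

Yes

Every vertex has degree 2 and the graph is connected, so G is the 4-cycle C_4. C_4 has 4 rotations and 4 reflections, so Aut(C_4) ≅ D_4 of order 8. Under this action every vertex can be carried to every other, so G is vertex-transitive.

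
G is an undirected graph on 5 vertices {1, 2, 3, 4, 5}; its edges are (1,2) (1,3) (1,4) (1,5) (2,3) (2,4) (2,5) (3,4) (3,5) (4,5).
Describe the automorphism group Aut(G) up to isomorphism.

the symmetric group on 5 letters

Every vertex has degree 4, so G is the complete graph K_5. Any permutation of the 5 vertices preserves K_5, so Aut(K_5) = S_5 of order 5! = 120.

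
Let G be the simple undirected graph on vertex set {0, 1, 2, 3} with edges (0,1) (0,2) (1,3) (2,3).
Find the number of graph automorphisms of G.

8

G is 2-regular and connected on 4 vertices, i.e. the cycle C_4. C_4 has 4 rotations and 4 reflections, so Aut(C_4) ≅ D_4 of order 8.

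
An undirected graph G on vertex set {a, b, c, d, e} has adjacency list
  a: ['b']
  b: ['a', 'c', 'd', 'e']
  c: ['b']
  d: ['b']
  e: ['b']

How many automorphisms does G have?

24

Vertex b has degree 4 and every other vertex has degree 1, so G is the star K_{1,4} with centre b. Any automorphism fixes the centre and permutes the 4 leaves freely, so Aut(G) ≅ S_4 of order 4! = 24.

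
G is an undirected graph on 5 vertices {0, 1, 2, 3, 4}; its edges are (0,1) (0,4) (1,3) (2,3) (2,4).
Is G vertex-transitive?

Yes

G is 2-regular and connected on 5 vertices, i.e. the cycle C_5. The automorphisms of the 5-cycle are exactly the symmetries of a regular 5-gon: the dihedral group D_5, |D_5| = 10. Under this action every vertex can be carried to every other, so G is vertex-transitive.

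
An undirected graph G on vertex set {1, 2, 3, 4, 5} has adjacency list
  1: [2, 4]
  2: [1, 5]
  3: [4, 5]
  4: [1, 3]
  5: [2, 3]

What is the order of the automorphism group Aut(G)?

G is 2-regular and connected on 5 vertices, i.e. the cycle C_5. The automorphisms of the 5-cycle are exactly the symmetries of a regular 5-gon: the dihedral group D_5, |D_5| = 10.

10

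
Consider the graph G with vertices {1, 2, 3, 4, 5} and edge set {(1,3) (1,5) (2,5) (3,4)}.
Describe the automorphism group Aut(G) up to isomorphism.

The degree sequence is [2, 1, 2, 1, 2]; the two degree-1 vertices 2 and 4 are the ends of a path, so G = P_5. The only nontrivial automorphism of a path is the end-to-end reflection, so Aut(G) ≅ Z_2.

C_2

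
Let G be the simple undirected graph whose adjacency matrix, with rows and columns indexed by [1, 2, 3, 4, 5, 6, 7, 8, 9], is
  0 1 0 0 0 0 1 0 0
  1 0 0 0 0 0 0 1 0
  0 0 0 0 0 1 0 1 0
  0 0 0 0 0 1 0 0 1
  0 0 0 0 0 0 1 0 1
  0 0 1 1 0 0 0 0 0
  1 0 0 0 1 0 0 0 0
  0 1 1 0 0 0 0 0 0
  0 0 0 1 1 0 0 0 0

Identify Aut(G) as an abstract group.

D_9

Every vertex has degree 2 and the graph is connected, so G is the 9-cycle C_9. C_9 has 9 rotations and 9 reflections, so Aut(C_9) ≅ D_9 of order 18.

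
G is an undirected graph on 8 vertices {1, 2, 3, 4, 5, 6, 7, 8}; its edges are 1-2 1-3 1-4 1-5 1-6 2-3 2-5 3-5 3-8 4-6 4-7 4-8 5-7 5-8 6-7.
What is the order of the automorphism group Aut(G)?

1

The degree sequence is [5, 3, 4, 4, 5, 3, 3, 3]. Checking the degree-preserving permutations of the vertex set shows that none except the identity preserves every edge, so Aut(G) is trivial.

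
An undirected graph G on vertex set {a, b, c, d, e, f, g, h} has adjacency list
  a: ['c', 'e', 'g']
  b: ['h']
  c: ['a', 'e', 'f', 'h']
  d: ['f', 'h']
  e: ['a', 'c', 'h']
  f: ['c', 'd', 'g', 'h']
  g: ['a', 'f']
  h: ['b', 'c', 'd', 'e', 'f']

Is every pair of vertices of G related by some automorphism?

Vertex b is the only vertex of degree 1, so every automorphism fixes it; G is not vertex-transitive.

No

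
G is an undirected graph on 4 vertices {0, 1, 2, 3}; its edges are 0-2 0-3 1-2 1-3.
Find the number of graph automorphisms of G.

Every vertex has degree 2 and the graph is connected, so G is the 4-cycle C_4. The automorphisms of the 4-cycle are exactly the symmetries of a regular 4-gon: the dihedral group D_4, |D_4| = 8.

8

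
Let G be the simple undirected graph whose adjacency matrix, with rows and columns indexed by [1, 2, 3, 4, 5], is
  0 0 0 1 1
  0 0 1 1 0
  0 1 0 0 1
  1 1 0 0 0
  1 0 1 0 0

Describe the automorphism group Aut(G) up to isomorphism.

Every vertex has degree 2 and the graph is connected, so G is the 5-cycle C_5. C_5 has 5 rotations and 5 reflections, so Aut(C_5) ≅ D_5 of order 10.

the dihedral group of order 10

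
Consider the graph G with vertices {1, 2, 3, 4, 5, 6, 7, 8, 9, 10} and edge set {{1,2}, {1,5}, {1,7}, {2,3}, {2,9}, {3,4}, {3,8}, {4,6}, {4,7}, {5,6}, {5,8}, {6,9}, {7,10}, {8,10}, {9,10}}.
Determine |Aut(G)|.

G is 3-regular on 10 vertices with no triangles and no 4-cycles (girth 5): this is the Petersen graph. It is a classical fact that the Petersen graph has automorphism group S_5 (order 120), arising from its description as the Kneser graph K(5,2).

120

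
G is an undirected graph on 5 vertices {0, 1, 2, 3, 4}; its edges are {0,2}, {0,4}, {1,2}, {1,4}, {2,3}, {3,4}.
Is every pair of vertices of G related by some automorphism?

No

Automorphisms preserve degree, but G has vertices of degree 2 and vertices of degree 3; no automorphism maps one to the other, so G is not vertex-transitive.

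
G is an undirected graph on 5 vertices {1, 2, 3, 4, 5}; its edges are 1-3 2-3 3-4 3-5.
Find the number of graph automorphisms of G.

24

Vertex 3 has degree 4 and every other vertex has degree 1, so G is the star K_{1,4} with centre 3. The 4 leaves are pairwise interchangeable while the centre is fixed, giving Aut(G) = S_4.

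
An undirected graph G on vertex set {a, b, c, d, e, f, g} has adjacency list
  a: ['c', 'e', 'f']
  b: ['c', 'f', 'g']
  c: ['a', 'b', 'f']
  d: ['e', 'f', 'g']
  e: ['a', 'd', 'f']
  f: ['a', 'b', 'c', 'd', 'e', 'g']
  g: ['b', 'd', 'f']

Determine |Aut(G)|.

Vertex f is the unique vertex of degree 6; the remaining 6 vertices each have degree 3 and induce a cycle, so G is the wheel on 7 vertices with hub f. Every automorphism fixes the hub and acts on the rim 6-cycle, so Aut(G) ≅ Aut(C_6) = D_6 of order 12.

12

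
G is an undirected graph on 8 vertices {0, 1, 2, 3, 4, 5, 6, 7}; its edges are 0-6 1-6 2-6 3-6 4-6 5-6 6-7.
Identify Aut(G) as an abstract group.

Vertex 6 has degree 7 and every other vertex has degree 1, so G is the star K_{1,7} with centre 6. Any automorphism fixes the centre and permutes the 7 leaves freely, so Aut(G) ≅ S_7 of order 7! = 5040.

S_7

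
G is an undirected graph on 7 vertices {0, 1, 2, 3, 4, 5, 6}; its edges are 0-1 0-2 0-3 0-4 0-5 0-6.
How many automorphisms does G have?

720

Vertex 0 has degree 6 and every other vertex has degree 1, so G is the star K_{1,6} with centre 0. The 6 leaves are pairwise interchangeable while the centre is fixed, giving Aut(G) = S_6.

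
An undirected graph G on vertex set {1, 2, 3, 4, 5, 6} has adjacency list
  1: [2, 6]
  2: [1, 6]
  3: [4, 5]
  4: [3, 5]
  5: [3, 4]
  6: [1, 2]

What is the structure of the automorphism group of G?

G has two connected components, {1, 2, 6} and {3, 4, 5}; each is 2-regular, so G = C_3 ⊔ C_3. With two isomorphic components, Aut(G) = Aut(C_3) ≀ S_2 = (D_3 × D_3) ⋊ Z_2: permute each cycle by D_3, then optionally swap the two cycles. Order 2·(2·3)² = 72.

D_3 ≀ Z_2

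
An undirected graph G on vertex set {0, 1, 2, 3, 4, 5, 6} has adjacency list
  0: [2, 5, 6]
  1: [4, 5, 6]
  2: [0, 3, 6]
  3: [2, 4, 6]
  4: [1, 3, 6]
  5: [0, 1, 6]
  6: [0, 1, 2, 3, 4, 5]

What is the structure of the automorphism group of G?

Vertex 6 is the unique vertex of degree 6; the remaining 6 vertices each have degree 3 and induce a cycle, so G is the wheel on 7 vertices with hub 6. Every automorphism fixes the hub and acts on the rim 6-cycle, so Aut(G) ≅ Aut(C_6) = D_6 of order 12.

the dihedral group of order 12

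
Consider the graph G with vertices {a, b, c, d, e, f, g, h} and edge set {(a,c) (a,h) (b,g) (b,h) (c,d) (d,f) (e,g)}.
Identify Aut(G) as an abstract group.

the cyclic group of order 2

The degree sequence is [2, 2, 2, 2, 1, 1, 2, 2]; the two degree-1 vertices e and f are the ends of a path, so G = P_8. A path has exactly one nontrivial symmetry — reversal — giving Aut(G) of order 2.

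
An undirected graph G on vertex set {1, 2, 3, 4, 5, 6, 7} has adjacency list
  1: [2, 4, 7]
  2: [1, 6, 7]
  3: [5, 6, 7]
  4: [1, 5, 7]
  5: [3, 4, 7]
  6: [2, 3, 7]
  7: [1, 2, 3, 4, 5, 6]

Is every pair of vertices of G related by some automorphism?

Vertex 7 is the only vertex of degree 6, so every automorphism fixes it; G is not vertex-transitive.

No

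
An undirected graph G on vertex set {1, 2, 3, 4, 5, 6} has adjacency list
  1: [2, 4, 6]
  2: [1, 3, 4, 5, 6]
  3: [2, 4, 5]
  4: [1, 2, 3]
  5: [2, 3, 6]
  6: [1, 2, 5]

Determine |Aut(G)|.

Vertex 2 is the unique vertex of degree 5; the remaining 5 vertices each have degree 3 and induce a cycle, so G is the wheel on 6 vertices with hub 2. Every automorphism fixes the hub and acts on the rim 5-cycle, so Aut(G) ≅ Aut(C_5) = D_5 of order 10.

10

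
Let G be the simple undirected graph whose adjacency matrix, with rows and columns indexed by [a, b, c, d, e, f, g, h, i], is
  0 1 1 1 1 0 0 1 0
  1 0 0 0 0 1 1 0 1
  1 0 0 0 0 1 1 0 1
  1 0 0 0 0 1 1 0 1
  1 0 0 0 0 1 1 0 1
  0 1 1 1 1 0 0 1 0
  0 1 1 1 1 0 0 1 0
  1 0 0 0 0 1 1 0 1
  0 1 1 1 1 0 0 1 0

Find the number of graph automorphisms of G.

2880

The vertices split by degree into {a, f, g, i} (degree 5) and {b, c, d, e, h} (degree 4); every edge runs between the two parts, so G is the complete bipartite graph K_{4,5}. Automorphisms preserve the bipartition setwise (since the parts differ in size) and act as S_4 × S_5 within it; |Aut| = 2880.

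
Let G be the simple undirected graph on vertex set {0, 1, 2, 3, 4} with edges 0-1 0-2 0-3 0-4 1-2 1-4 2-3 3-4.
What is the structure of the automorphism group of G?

D_4

Vertex 0 is the unique vertex of degree 4; the remaining 4 vertices each have degree 3 and induce a cycle, so G is the wheel on 5 vertices with hub 0. Every automorphism fixes the hub and acts on the rim 4-cycle, so Aut(G) ≅ Aut(C_4) = D_4 of order 8.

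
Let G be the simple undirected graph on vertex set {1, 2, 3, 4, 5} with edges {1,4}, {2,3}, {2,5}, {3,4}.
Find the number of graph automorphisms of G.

The degree sequence is [1, 2, 2, 2, 1]; the two degree-1 vertices 1 and 5 are the ends of a path, so G = P_5. A path has exactly one nontrivial symmetry — reversal — giving Aut(G) of order 2.

2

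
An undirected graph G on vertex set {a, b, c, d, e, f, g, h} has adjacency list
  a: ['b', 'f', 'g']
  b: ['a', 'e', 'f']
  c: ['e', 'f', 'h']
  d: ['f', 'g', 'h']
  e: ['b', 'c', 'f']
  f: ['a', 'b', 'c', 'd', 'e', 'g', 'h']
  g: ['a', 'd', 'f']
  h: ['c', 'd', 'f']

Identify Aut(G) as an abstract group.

Vertex f is the unique vertex of degree 7; the remaining 7 vertices each have degree 3 and induce a cycle, so G is the wheel on 8 vertices with hub f. Every automorphism fixes the hub and acts on the rim 7-cycle, so Aut(G) ≅ Aut(C_7) = D_7 of order 14.

the dihedral group of order 14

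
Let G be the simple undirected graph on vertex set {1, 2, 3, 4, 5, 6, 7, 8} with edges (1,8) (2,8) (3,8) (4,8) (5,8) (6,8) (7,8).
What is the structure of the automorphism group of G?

Vertex 8 has degree 7 and every other vertex has degree 1, so G is the star K_{1,7} with centre 8. Any automorphism fixes the centre and permutes the 7 leaves freely, so Aut(G) ≅ S_7 of order 7! = 5040.

the symmetric group on 7 letters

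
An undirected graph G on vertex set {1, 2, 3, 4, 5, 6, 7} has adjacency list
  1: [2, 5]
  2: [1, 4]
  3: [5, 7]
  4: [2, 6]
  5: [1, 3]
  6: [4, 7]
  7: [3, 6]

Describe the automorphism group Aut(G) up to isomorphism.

D_7

Every vertex has degree 2 and the graph is connected, so G is the 7-cycle C_7. C_7 has 7 rotations and 7 reflections, so Aut(C_7) ≅ D_7 of order 14.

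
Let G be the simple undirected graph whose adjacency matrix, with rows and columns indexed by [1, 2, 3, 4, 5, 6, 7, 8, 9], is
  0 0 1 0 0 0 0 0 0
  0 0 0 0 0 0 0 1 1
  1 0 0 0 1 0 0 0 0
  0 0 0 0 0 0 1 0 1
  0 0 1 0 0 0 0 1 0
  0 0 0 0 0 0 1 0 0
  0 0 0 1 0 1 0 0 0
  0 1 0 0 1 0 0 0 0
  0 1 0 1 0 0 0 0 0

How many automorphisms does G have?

The degree sequence is [1, 2, 2, 2, 2, 1, 2, 2, 2]; the two degree-1 vertices 1 and 6 are the ends of a path, so G = P_9. A path has exactly one nontrivial symmetry — reversal — giving Aut(G) of order 2.

2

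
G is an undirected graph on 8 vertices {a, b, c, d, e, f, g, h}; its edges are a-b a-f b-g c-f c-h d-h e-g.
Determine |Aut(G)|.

The degree sequence is [2, 2, 2, 1, 1, 2, 2, 2]; the two degree-1 vertices d and e are the ends of a path, so G = P_8. A path has exactly one nontrivial symmetry — reversal — giving Aut(G) of order 2.

2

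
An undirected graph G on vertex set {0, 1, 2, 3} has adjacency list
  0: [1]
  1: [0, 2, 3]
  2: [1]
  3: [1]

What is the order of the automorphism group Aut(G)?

6

Vertex 1 has degree 3 and every other vertex has degree 1, so G is the star K_{1,3} with centre 1. The 3 leaves are pairwise interchangeable while the centre is fixed, giving Aut(G) = S_3.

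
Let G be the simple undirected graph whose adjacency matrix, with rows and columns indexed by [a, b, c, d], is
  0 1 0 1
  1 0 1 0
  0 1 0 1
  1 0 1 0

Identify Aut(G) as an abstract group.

G is 2-regular and bipartite with parts {b, d} and {a, c} (each part is independent and every cross-pair is an edge), so G = K_{2,2}. Aut(K_{2,2}) is the wreath product S_2 ≀ Z_2: permute within each part, then optionally swap the parts; |Aut| = 2·(2!)² = 8.

(S_2 × S_2) ⋊ Z_2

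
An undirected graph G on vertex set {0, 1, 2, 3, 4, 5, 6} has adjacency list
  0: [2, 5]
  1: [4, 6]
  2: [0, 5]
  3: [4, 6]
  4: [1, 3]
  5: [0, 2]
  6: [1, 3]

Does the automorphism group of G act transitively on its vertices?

G has two connected components, {1, 3, 4, 6} and {0, 2, 5}; each is 2-regular, so G = C_4 ⊔ C_3. The orbit of 0 under Aut(G) is {0, 2, 5}, which does not contain 1, so G is not vertex-transitive.

No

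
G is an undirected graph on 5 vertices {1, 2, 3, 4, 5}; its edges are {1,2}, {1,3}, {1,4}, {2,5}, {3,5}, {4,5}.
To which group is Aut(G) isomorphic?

S_3 × S_2

The vertices split by degree into {1, 5} (degree 3) and {2, 3, 4} (degree 2); every edge runs between the two parts, so G is the complete bipartite graph K_{2,3}. The parts have unequal sizes, so no automorphism swaps them; each part is permuted independently, giving S_3 × S_2 of order 3!·2! = 12.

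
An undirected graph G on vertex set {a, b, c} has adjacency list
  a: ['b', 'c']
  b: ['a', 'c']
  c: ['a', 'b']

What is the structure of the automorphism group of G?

Every vertex has degree 2, so G is the complete graph K_3. Every bijection on the vertex set is an automorphism of K_3; hence Aut(K_3) ≅ S_3, order 6.

S_3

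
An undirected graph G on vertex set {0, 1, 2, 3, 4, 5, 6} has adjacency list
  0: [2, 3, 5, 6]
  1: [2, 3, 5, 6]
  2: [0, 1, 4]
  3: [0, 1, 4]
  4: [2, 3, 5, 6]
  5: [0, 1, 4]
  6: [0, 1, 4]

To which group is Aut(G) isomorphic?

S_4 × S_3

The vertices split by degree into {0, 1, 4} (degree 4) and {2, 3, 5, 6} (degree 3); every edge runs between the two parts, so G is the complete bipartite graph K_{3,4}. Automorphisms preserve the bipartition setwise (since the parts differ in size) and act as S_4 × S_3 within it; |Aut| = 144.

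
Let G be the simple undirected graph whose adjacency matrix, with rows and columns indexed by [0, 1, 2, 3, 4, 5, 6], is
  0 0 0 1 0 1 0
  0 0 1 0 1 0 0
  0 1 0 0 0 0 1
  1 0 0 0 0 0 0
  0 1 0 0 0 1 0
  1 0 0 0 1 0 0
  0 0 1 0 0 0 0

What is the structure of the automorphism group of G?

The degree sequence is [2, 2, 2, 1, 2, 2, 1]; the two degree-1 vertices 3 and 6 are the ends of a path, so G = P_7. The only nontrivial automorphism of a path is the end-to-end reflection, so Aut(G) ≅ Z_2.

the cyclic group of order 2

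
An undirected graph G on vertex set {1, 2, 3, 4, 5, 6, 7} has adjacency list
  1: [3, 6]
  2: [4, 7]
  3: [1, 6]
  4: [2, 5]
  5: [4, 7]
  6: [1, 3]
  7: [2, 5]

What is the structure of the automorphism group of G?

D_4 × D_3

G has two connected components, {2, 4, 5, 7} and {1, 3, 6}; each is 2-regular, so G = C_4 ⊔ C_3. The components are non-isomorphic (different sizes), so Aut(G) = Aut(C_4) × Aut(C_3) = D_4 × D_3 of order 8·6 = 48.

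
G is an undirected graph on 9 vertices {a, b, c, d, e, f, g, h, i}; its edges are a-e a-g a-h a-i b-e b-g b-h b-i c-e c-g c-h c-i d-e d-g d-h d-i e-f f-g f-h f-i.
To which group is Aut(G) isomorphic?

The vertices split by degree into {e, g, h, i} (degree 5) and {a, b, c, d, f} (degree 4); every edge runs between the two parts, so G is the complete bipartite graph K_{4,5}. The parts have unequal sizes, so no automorphism swaps them; each part is permuted independently, giving S_5 × S_4 of order 5!·4! = 2880.

S_5 × S_4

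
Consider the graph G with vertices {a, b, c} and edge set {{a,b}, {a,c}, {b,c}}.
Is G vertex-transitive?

Yes

All 3 vertices are pairwise adjacent: G = K_3. Every bijection on the vertex set is an automorphism of K_3; hence Aut(K_3) ≅ S_3, order 6. Under this action every vertex can be carried to every other, so G is vertex-transitive.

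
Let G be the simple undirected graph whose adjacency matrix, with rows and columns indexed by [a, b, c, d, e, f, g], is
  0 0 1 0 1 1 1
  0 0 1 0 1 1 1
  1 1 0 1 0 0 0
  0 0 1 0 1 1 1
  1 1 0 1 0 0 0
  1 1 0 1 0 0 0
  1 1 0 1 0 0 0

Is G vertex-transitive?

Automorphisms preserve degree, but G has vertices of degree 3 and vertices of degree 4; no automorphism maps one to the other, so G is not vertex-transitive.

No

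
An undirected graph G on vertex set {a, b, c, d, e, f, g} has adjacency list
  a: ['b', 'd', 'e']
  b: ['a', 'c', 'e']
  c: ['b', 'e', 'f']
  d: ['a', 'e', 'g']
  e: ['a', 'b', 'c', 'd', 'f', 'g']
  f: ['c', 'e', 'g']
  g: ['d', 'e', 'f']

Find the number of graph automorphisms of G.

Vertex e is the unique vertex of degree 6; the remaining 6 vertices each have degree 3 and induce a cycle, so G is the wheel on 7 vertices with hub e. Every automorphism fixes the hub and acts on the rim 6-cycle, so Aut(G) ≅ Aut(C_6) = D_6 of order 12.

12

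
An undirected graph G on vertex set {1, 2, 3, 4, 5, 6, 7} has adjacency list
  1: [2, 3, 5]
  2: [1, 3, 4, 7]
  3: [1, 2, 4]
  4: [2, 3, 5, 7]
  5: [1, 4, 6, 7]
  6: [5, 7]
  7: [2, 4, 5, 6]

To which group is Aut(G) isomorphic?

The degree sequence is [3, 4, 3, 4, 4, 2, 4]. Checking the degree-preserving permutations of the vertex set shows that none except the identity preserves every edge, so Aut(G) is trivial.

1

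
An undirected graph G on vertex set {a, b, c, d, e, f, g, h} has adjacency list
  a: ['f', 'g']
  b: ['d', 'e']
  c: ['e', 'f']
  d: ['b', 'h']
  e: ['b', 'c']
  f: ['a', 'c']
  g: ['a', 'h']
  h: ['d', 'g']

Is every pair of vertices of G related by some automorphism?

Every vertex has degree 2 and the graph is connected, so G is the 8-cycle C_8. The automorphisms of the 8-cycle are exactly the symmetries of a regular 8-gon: the dihedral group D_8, |D_8| = 16. Under this action every vertex can be carried to every other, so G is vertex-transitive.

Yes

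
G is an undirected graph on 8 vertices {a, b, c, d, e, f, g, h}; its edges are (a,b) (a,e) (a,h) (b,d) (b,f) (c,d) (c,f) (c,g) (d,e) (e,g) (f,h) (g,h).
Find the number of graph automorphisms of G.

G is 3-regular and bipartite on 2^3 = 8 vertices with girth 4; it is the hypercube graph Q_3. The symmetry group of the 3-cube is the hyperoctahedral group B_3 = Z_2 ≀ S_3, of order 2^3·3! = 48.

48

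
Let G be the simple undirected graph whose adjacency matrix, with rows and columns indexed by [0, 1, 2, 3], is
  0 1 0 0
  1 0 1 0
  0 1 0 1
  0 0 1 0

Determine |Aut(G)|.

The degree sequence is [1, 2, 2, 1]; the two degree-1 vertices 0 and 3 are the ends of a path, so G = P_4. A path has exactly one nontrivial symmetry — reversal — giving Aut(G) of order 2.

2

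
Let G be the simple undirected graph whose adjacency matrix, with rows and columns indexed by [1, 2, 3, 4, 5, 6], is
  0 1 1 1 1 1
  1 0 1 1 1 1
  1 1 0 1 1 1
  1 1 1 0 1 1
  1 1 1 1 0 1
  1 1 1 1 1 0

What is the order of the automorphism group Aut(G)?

Every vertex has degree 5, so G is the complete graph K_6. Every bijection on the vertex set is an automorphism of K_6; hence Aut(K_6) ≅ S_6, order 720.

720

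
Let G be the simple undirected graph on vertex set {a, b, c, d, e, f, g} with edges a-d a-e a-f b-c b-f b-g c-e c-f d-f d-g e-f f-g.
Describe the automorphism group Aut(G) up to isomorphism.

Vertex f is the unique vertex of degree 6; the remaining 6 vertices each have degree 3 and induce a cycle, so G is the wheel on 7 vertices with hub f. With the hub fixed, the remaining symmetry is that of the rim cycle C_6, giving the dihedral group D_6.

the dihedral group of order 12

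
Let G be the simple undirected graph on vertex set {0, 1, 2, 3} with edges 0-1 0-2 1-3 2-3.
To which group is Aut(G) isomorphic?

G is 2-regular and bipartite on 2^2 = 4 vertices with girth 4; it is the hypercube graph Q_2. Aut(Q_2) consists of the signed permutations of the 2 coordinate axes: 2! permutations times 2^2 sign flips, so |Aut| = 2^2·2! = 8.

the dihedral group of order 8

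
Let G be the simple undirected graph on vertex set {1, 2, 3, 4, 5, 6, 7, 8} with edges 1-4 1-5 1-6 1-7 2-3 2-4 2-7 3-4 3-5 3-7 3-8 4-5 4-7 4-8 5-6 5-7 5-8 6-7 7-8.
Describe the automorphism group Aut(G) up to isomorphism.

the trivial group

The degree sequence is [4, 3, 5, 6, 6, 3, 7, 4]. Checking the degree-preserving permutations of the vertex set shows that none except the identity preserves every edge, so Aut(G) is trivial.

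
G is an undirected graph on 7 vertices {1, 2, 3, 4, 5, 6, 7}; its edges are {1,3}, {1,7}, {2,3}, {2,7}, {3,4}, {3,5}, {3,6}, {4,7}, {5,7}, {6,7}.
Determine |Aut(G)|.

240

The vertices split by degree into {3, 7} (degree 5) and {1, 2, 4, 5, 6} (degree 2); every edge runs between the two parts, so G is the complete bipartite graph K_{2,5}. The parts have unequal sizes, so no automorphism swaps them; each part is permuted independently, giving S_2 × S_5 of order 2!·5! = 240.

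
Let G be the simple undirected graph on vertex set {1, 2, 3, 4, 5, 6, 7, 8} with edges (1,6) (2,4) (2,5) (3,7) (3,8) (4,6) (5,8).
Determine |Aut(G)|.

The degree sequence is [1, 2, 2, 2, 2, 2, 1, 2]; the two degree-1 vertices 1 and 7 are the ends of a path, so G = P_8. A path has exactly one nontrivial symmetry — reversal — giving Aut(G) of order 2.

2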